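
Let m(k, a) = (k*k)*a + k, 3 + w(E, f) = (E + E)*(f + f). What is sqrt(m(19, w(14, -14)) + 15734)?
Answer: I*sqrt(268354) ≈ 518.03*I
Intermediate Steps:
w(E, f) = -3 + 4*E*f (w(E, f) = -3 + (E + E)*(f + f) = -3 + (2*E)*(2*f) = -3 + 4*E*f)
m(k, a) = k + a*k**2 (m(k, a) = k**2*a + k = a*k**2 + k = k + a*k**2)
sqrt(m(19, w(14, -14)) + 15734) = sqrt(19*(1 + (-3 + 4*14*(-14))*19) + 15734) = sqrt(19*(1 + (-3 - 784)*19) + 15734) = sqrt(19*(1 - 787*19) + 15734) = sqrt(19*(1 - 14953) + 15734) = sqrt(19*(-14952) + 15734) = sqrt(-284088 + 15734) = sqrt(-268354) = I*sqrt(268354)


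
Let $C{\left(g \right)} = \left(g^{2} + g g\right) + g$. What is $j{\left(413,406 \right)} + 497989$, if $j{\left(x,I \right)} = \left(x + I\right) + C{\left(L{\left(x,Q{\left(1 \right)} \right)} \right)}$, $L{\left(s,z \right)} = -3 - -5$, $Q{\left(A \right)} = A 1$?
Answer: $498818$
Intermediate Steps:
$Q{\left(A \right)} = A$
$L{\left(s,z \right)} = 2$ ($L{\left(s,z \right)} = -3 + 5 = 2$)
$C{\left(g \right)} = g + 2 g^{2}$ ($C{\left(g \right)} = \left(g^{2} + g^{2}\right) + g = 2 g^{2} + g = g + 2 g^{2}$)
$j{\left(x,I \right)} = 10 + I + x$ ($j{\left(x,I \right)} = \left(x + I\right) + 2 \left(1 + 2 \cdot 2\right) = \left(I + x\right) + 2 \left(1 + 4\right) = \left(I + x\right) + 2 \cdot 5 = \left(I + x\right) + 10 = 10 + I + x$)
$j{\left(413,406 \right)} + 497989 = \left(10 + 406 + 413\right) + 497989 = 829 + 497989 = 498818$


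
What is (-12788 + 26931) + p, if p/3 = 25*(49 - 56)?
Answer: 13618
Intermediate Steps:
p = -525 (p = 3*(25*(49 - 56)) = 3*(25*(-7)) = 3*(-175) = -525)
(-12788 + 26931) + p = (-12788 + 26931) - 525 = 14143 - 525 = 13618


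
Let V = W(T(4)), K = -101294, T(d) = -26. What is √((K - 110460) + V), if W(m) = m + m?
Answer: 123*I*√14 ≈ 460.22*I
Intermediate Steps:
W(m) = 2*m
V = -52 (V = 2*(-26) = -52)
√((K - 110460) + V) = √((-101294 - 110460) - 52) = √(-211754 - 52) = √(-211806) = 123*I*√14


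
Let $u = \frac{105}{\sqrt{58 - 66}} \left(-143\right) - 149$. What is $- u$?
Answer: $149 - \frac{15015 i \sqrt{2}}{4} \approx 149.0 - 5308.6 i$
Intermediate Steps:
$u = -149 + \frac{15015 i \sqrt{2}}{4}$ ($u = \frac{105}{\sqrt{-8}} \left(-143\right) - 149 = \frac{105}{2 i \sqrt{2}} \left(-143\right) - 149 = 105 \left(- \frac{i \sqrt{2}}{4}\right) \left(-143\right) - 149 = - \frac{105 i \sqrt{2}}{4} \left(-143\right) - 149 = \frac{15015 i \sqrt{2}}{4} - 149 = -149 + \frac{15015 i \sqrt{2}}{4} \approx -149.0 + 5308.6 i$)
$- u = - (-149 + \frac{15015 i \sqrt{2}}{4}) = 149 - \frac{15015 i \sqrt{2}}{4}$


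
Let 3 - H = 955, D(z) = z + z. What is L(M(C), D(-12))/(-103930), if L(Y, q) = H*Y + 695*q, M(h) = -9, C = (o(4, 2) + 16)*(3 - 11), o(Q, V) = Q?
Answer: 4056/51965 ≈ 0.078053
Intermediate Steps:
D(z) = 2*z
H = -952 (H = 3 - 1*955 = 3 - 955 = -952)
C = -160 (C = (4 + 16)*(3 - 11) = 20*(-8) = -160)
L(Y, q) = -952*Y + 695*q
L(M(C), D(-12))/(-103930) = (-952*(-9) + 695*(2*(-12)))/(-103930) = (8568 + 695*(-24))*(-1/103930) = (8568 - 16680)*(-1/103930) = -8112*(-1/103930) = 4056/51965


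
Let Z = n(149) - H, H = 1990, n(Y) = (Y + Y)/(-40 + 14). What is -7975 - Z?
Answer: -77656/13 ≈ -5973.5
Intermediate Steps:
n(Y) = -Y/13 (n(Y) = (2*Y)/(-26) = (2*Y)*(-1/26) = -Y/13)
Z = -26019/13 (Z = -1/13*149 - 1*1990 = -149/13 - 1990 = -26019/13 ≈ -2001.5)
-7975 - Z = -7975 - 1*(-26019/13) = -7975 + 26019/13 = -77656/13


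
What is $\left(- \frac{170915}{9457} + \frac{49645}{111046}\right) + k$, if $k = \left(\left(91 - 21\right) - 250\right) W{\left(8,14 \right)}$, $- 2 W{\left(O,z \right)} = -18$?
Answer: $- \frac{1719772409965}{1050162022} \approx -1637.6$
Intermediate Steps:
$W{\left(O,z \right)} = 9$ ($W{\left(O,z \right)} = \left(- \frac{1}{2}\right) \left(-18\right) = 9$)
$k = -1620$ ($k = \left(\left(91 - 21\right) - 250\right) 9 = \left(70 - 250\right) 9 = \left(-180\right) 9 = -1620$)
$\left(- \frac{170915}{9457} + \frac{49645}{111046}\right) + k = \left(- \frac{170915}{9457} + \frac{49645}{111046}\right) - 1620 = - \frac{18509934325}{1050162022} - 1620 = - \frac{1719772409965}{1050162022}$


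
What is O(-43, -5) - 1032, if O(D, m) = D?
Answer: -1075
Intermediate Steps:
O(-43, -5) - 1032 = -43 - 1032 = -1075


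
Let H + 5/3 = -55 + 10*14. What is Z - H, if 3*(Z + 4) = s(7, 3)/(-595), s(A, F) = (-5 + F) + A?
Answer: -10393/119 ≈ -87.336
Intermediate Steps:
s(A, F) = -5 + A + F
H = 250/3 (H = -5/3 + (-55 + 10*14) = -5/3 + (-55 + 140) = -5/3 + 85 = 250/3 ≈ 83.333)
Z = -1429/357 (Z = -4 + ((-5 + 7 + 3)/(-595))/3 = -4 + (5*(-1/595))/3 = -4 + (1/3)*(-1/119) = -4 - 1/357 = -1429/357 ≈ -4.0028)
Z - H = -1429/357 - 1*250/3 = -1429/357 - 250/3 = -10393/119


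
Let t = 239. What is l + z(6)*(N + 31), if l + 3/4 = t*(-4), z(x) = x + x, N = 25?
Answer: -1139/4 ≈ -284.75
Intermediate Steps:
z(x) = 2*x
l = -3827/4 (l = -¾ + 239*(-4) = -¾ - 956 = -3827/4 ≈ -956.75)
l + z(6)*(N + 31) = -3827/4 + (2*6)*(25 + 31) = -3827/4 + 12*56 = -3827/4 + 672 = -1139/4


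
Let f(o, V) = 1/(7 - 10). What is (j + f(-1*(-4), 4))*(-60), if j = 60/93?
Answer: -580/31 ≈ -18.710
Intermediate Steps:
j = 20/31 (j = 60*(1/93) = 20/31 ≈ 0.64516)
f(o, V) = -⅓ (f(o, V) = 1/(-3) = -⅓)
(j + f(-1*(-4), 4))*(-60) = (20/31 - ⅓)*(-60) = (29/93)*(-60) = -580/31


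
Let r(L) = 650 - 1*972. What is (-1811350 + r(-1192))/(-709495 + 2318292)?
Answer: -1811672/1608797 ≈ -1.1261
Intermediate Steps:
r(L) = -322 (r(L) = 650 - 972 = -322)
(-1811350 + r(-1192))/(-709495 + 2318292) = (-1811350 - 322)/(-709495 + 2318292) = -1811672/1608797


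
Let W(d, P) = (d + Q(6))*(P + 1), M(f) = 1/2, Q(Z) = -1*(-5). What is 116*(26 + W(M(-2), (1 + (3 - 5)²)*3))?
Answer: 13224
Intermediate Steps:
Q(Z) = 5
M(f) = ½
W(d, P) = (1 + P)*(5 + d) (W(d, P) = (d + 5)*(P + 1) = (5 + d)*(1 + P) = (1 + P)*(5 + d))
116*(26 + W(M(-2), (1 + (3 - 5)²)*3)) = 116*(26 + (5 + ½ + 5*((1 + (3 - 5)²)*3) + ((1 + (3 - 5)²)*3)*(½))) = 116*(26 + (5 + ½ + 5*((1 + (-2)²)*3) + ((1 + (-2)²)*3)*(½))) = 116*(26 + (5 + ½ + 5*((1 + 4)*3) + ((1 + 4)*3)*(½))) = 116*(26 + (5 + ½ + 5*(5*3) + (5*3)*(½))) = 116*(26 + (5 + ½ + 5*15 + 15*(½))) = 116*(26 + (5 + ½ + 75 + 15/2)) = 116*(26 + 88) = 116*114 = 13224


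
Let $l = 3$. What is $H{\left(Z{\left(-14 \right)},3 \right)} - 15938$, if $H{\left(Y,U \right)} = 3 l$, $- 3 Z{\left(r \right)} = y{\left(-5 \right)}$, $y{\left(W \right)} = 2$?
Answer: $-15929$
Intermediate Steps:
$Z{\left(r \right)} = - \frac{2}{3}$ ($Z{\left(r \right)} = \left(- \frac{1}{3}\right) 2 = - \frac{2}{3}$)
$H{\left(Y,U \right)} = 9$ ($H{\left(Y,U \right)} = 3 \cdot 3 = 9$)
$H{\left(Z{\left(-14 \right)},3 \right)} - 15938 = 9 - 15938 = -15929$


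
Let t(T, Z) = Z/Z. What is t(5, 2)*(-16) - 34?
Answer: -50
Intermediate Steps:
t(T, Z) = 1
t(5, 2)*(-16) - 34 = 1*(-16) - 34 = -16 - 34 = -50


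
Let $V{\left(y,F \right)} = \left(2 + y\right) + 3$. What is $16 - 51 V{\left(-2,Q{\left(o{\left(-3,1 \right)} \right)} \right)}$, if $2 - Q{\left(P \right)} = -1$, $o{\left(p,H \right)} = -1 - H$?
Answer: $-137$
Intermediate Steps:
$Q{\left(P \right)} = 3$ ($Q{\left(P \right)} = 2 - -1 = 2 + 1 = 3$)
$V{\left(y,F \right)} = 5 + y$
$16 - 51 V{\left(-2,Q{\left(o{\left(-3,1 \right)} \right)} \right)} = 16 - 51 \left(5 - 2\right) = 16 - 153 = -137$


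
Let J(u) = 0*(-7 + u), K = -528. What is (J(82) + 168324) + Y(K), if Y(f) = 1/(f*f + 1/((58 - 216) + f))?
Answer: 32191261911338/191245823 ≈ 1.6832e+5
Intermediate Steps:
J(u) = 0
Y(f) = 1/(f² + 1/(-158 + f))
(J(82) + 168324) + Y(K) = (0 + 168324) + (-158 - 528)/(1 + (-528)³ - 158*(-528)²) = 168324 - 686/(1 - 147197952 - 158*278784) = 168324 - 686/(1 - 147197952 - 44047872) = 168324 - 686/(-191245823) = 168324 - 1/191245823*(-686) = 168324 + 686/191245823 = 32191261911338/191245823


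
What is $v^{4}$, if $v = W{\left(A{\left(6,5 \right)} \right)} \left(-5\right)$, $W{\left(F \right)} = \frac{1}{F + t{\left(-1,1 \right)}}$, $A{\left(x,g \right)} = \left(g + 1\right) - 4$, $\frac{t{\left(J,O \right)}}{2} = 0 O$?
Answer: $\frac{625}{16} \approx 39.063$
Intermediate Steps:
$t{\left(J,O \right)} = 0$ ($t{\left(J,O \right)} = 2 \cdot 0 O = 2 \cdot 0 = 0$)
$A{\left(x,g \right)} = -3 + g$ ($A{\left(x,g \right)} = \left(1 + g\right) - 4 = -3 + g$)
$W{\left(F \right)} = \frac{1}{F}$ ($W{\left(F \right)} = \frac{1}{F + 0} = \frac{1}{F}$)
$v = - \frac{5}{2}$ ($v = \frac{1}{-3 + 5} \left(-5\right) = \frac{1}{2} \left(-5\right) = - \frac{5}{2} \approx -2.5$)
$v^{4} = \left(- \frac{5}{2}\right)^{4} = \frac{625}{16}$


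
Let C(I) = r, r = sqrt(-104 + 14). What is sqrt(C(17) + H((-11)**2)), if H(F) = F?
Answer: sqrt(121 + 3*I*sqrt(10)) ≈ 11.008 + 0.43089*I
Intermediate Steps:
r = 3*I*sqrt(10) (r = sqrt(-90) = 3*I*sqrt(10) ≈ 9.4868*I)
C(I) = 3*I*sqrt(10)
sqrt(C(17) + H((-11)**2)) = sqrt(3*I*sqrt(10) + (-11)**2) = sqrt(3*I*sqrt(10) + 121) = sqrt(121 + 3*I*sqrt(10))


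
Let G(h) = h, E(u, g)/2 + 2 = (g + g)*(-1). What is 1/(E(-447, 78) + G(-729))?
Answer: -1/1045 ≈ -0.00095694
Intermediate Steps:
E(u, g) = -4 - 4*g (E(u, g) = -4 + 2*((g + g)*(-1)) = -4 + 2*((2*g)*(-1)) = -4 + 2*(-2*g) = -4 - 4*g)
1/(E(-447, 78) + G(-729)) = 1/((-4 - 4*78) - 729) = 1/((-4 - 312) - 729) = 1/(-316 - 729) = 1/(-1045) = -1/1045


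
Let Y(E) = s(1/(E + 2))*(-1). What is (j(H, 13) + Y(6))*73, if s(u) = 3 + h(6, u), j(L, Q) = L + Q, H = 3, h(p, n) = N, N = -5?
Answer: 1314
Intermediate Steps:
h(p, n) = -5
s(u) = -2 (s(u) = 3 - 5 = -2)
Y(E) = 2 (Y(E) = -2*(-1) = 2)
(j(H, 13) + Y(6))*73 = ((3 + 13) + 2)*73 = (16 + 2)*73 = 18*73 = 1314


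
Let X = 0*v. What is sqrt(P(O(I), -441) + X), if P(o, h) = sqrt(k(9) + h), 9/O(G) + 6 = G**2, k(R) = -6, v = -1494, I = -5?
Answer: 447**(1/4)*sqrt(I) ≈ 3.2513 + 3.2513*I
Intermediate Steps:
O(G) = 9/(-6 + G**2)
P(o, h) = sqrt(-6 + h)
X = 0 (X = 0*(-1494) = 0)
sqrt(P(O(I), -441) + X) = sqrt(sqrt(-6 - 441) + 0) = sqrt(sqrt(-447) + 0) = sqrt(I*sqrt(447) + 0) = sqrt(I*sqrt(447)) = 447**(1/4)*sqrt(I)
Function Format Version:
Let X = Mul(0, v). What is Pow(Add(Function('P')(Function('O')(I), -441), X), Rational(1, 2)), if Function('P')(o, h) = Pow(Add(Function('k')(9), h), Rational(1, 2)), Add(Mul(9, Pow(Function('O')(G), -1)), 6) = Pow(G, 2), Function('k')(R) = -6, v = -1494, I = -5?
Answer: Mul(Pow(447, Rational(1, 4)), Pow(I, Rational(1, 2))) ≈ Add(3.2513, Mul(3.2513, I))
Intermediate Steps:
Function('O')(G) = Mul(9, Pow(Add(-6, Pow(G, 2)), -1))
Function('P')(o, h) = Pow(Add(-6, h), Rational(1, 2))
X = 0 (X = Mul(0, -1494) = 0)
Pow(Add(Function('P')(Function('O')(I), -441), X), Rational(1, 2)) = Pow(Add(Pow(Add(-6, -441), Rational(1, 2)), 0), Rational(1, 2)) = Pow(Add(Pow(-447, Rational(1, 2)), 0), Rational(1, 2)) = Pow(Add(Mul(I, Pow(447, Rational(1, 2))), 0), Rational(1, 2)) = Pow(Mul(I, Pow(447, Rational(1, 2))), Rational(1, 2)) = Mul(Pow(447, Rational(1, 4)), Pow(I, Rational(1, 2)))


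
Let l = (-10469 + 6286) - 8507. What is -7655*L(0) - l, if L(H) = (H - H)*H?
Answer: 12690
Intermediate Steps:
L(H) = 0 (L(H) = 0*H = 0)
l = -12690 (l = -4183 - 8507 = -12690)
-7655*L(0) - l = -7655*0 - 1*(-12690) = 0 + 12690 = 12690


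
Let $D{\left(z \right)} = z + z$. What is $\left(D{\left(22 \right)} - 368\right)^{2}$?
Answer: $104976$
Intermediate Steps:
$D{\left(z \right)} = 2 z$
$\left(D{\left(22 \right)} - 368\right)^{2} = \left(2 \cdot 22 - 368\right)^{2} = \left(44 - 368\right)^{2} = \left(-324\right)^{2} = 104976$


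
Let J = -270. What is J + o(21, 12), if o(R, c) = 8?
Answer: -262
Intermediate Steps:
J + o(21, 12) = -270 + 8 = -262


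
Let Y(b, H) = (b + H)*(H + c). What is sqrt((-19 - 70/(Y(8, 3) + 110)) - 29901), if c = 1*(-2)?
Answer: I*sqrt(3620390)/11 ≈ 172.98*I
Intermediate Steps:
c = -2
Y(b, H) = (-2 + H)*(H + b) (Y(b, H) = (b + H)*(H - 2) = (H + b)*(-2 + H) = (-2 + H)*(H + b))
sqrt((-19 - 70/(Y(8, 3) + 110)) - 29901) = sqrt((-19 - 70/((3**2 - 2*3 - 2*8 + 3*8) + 110)) - 29901) = sqrt((-19 - 70/((9 - 6 - 16 + 24) + 110)) - 29901) = sqrt((-19 - 70/(11 + 110)) - 29901) = sqrt((-19 - 70/121) - 29901) = sqrt(-2369/121 - 29901) = sqrt(-3620390/121) = I*sqrt(3620390)/11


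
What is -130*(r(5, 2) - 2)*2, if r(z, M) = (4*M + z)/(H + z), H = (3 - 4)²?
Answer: -130/3 ≈ -43.333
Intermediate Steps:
H = 1 (H = (-1)² = 1)
r(z, M) = (z + 4*M)/(1 + z) (r(z, M) = (4*M + z)/(1 + z) = (z + 4*M)/(1 + z))
-130*(r(5, 2) - 2)*2 = -130*((5 + 4*2)/(1 + 5) - 2)*2 = -130*((5 + 8)/6 - 2)*2 = -130*((⅙)*13 - 2)*2 = -130*(13/6 - 2)*2 = -65*2/3 = -130*⅓ = -130/3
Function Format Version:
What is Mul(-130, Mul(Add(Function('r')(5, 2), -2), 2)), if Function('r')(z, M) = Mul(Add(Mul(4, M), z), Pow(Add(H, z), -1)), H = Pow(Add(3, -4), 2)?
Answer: Rational(-130, 3) ≈ -43.333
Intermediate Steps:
H = 1 (H = Pow(-1, 2) = 1)
Function('r')(z, M) = Mul(Pow(Add(1, z), -1), Add(z, Mul(4, M))) (Function('r')(z, M) = Mul(Add(Mul(4, M), z), Pow(Add(1, z), -1)) = Mul(Add(z, Mul(4, M)), Pow(Add(1, z), -1)) = Mul(Pow(Add(1, z), -1), Add(z, Mul(4, M))))
Mul(-130, Mul(Add(Function('r')(5, 2), -2), 2)) = Mul(-130, Mul(Add(Mul(Pow(Add(1, 5), -1), Add(5, Mul(4, 2))), -2), 2)) = Mul(-130, Mul(Add(Mul(Pow(6, -1), Add(5, 8)), -2), 2)) = Mul(-130, Mul(Add(Mul(Rational(1, 6), 13), -2), 2)) = Mul(-130, Mul(Add(Rational(13, 6), -2), 2)) = Mul(-130, Mul(Rational(1, 6), 2)) = Mul(-130, Rational(1, 3)) = Rational(-130, 3)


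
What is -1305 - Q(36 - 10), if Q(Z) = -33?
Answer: -1272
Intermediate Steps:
-1305 - Q(36 - 10) = -1305 - 1*(-33) = -1305 + 33 = -1272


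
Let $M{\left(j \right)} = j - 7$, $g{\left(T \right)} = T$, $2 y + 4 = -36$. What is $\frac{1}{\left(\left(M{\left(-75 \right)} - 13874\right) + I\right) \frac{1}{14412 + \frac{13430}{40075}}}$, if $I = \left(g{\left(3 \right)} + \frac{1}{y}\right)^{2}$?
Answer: $- \frac{9241189280}{8943007157} \approx -1.0333$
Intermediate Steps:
$y = -20$ ($y = -2 + \frac{1}{2} \left(-36\right) = -2 - 18 = -20$)
$M{\left(j \right)} = -7 + j$
$I = \frac{3481}{400}$ ($I = \left(3 + \frac{1}{-20}\right)^{2} = \left(3 - \frac{1}{20}\right)^{2} = \left(\frac{59}{20}\right)^{2} = \frac{3481}{400} \approx 8.7025$)
$\frac{1}{\left(\left(M{\left(-75 \right)} - 13874\right) + I\right) \frac{1}{14412 + \frac{13430}{40075}}} = \frac{1}{\left(\left(\left(-7 - 75\right) - 13874\right) + \frac{3481}{400}\right) \frac{1}{14412 + \frac{13430}{40075}}} = \frac{1}{\left(\left(-82 - 13874\right) + \frac{3481}{400}\right) \frac{1}{14412 + 13430 \cdot \frac{1}{40075}}} = \frac{1}{\left(-13956 + \frac{3481}{400}\right) \frac{1}{14412 + \frac{2686}{8015}}} = \frac{1}{\left(- \frac{5578919}{400}\right) \frac{1}{\frac{115514866}{8015}}} = \frac{1}{\left(- \frac{5578919}{400}\right) \frac{8015}{115514866}} = \frac{1}{- \frac{8943007157}{9241189280}} = - \frac{9241189280}{8943007157}$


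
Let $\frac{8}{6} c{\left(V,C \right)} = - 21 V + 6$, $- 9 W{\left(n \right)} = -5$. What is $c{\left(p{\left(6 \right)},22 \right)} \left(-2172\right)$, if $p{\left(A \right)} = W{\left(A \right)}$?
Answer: $9231$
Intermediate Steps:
$W{\left(n \right)} = \frac{5}{9}$ ($W{\left(n \right)} = \left(- \frac{1}{9}\right) \left(-5\right) = \frac{5}{9}$)
$p{\left(A \right)} = \frac{5}{9}$
$c{\left(V,C \right)} = \frac{9}{2} - \frac{63 V}{4}$ ($c{\left(V,C \right)} = \frac{3 \left(- 21 V + 6\right)}{4} = \frac{3 \left(6 - 21 V\right)}{4} = \frac{9}{2} - \frac{63 V}{4}$)
$c{\left(p{\left(6 \right)},22 \right)} \left(-2172\right) = \left(\frac{9}{2} - \frac{35}{4}\right) \left(-2172\right) = \left(- \frac{17}{4}\right) \left(-2172\right) = 9231$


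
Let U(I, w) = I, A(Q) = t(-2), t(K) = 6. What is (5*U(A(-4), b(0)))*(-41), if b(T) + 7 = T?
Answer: -1230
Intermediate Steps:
A(Q) = 6
b(T) = -7 + T
(5*U(A(-4), b(0)))*(-41) = (5*6)*(-41) = 30*(-41) = -1230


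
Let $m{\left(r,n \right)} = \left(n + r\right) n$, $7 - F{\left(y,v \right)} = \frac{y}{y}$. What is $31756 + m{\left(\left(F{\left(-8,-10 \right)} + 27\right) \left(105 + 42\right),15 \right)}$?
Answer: $104746$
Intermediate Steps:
$F{\left(y,v \right)} = 6$ ($F{\left(y,v \right)} = 7 - \frac{y}{y} = 7 - 1 = 6$)
$m{\left(r,n \right)} = n \left(n + r\right)$
$31756 + m{\left(\left(F{\left(-8,-10 \right)} + 27\right) \left(105 + 42\right),15 \right)} = 31756 + 15 \left(15 + \left(6 + 27\right) \left(105 + 42\right)\right) = 31756 + 15 \left(15 + 33 \cdot 147\right) = 31756 + 15 \left(15 + 4851\right) = 31756 + 15 \cdot 4866 = 31756 + 72990 = 104746$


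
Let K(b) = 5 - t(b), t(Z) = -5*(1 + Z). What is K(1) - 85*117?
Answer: -9930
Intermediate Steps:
t(Z) = -5 - 5*Z
K(b) = 10 + 5*b (K(b) = 5 - (-5 - 5*b) = 5 + (5 + 5*b) = 10 + 5*b)
K(1) - 85*117 = (10 + 5*1) - 85*117 = (10 + 5) - 9945 = 15 - 9945 = -9930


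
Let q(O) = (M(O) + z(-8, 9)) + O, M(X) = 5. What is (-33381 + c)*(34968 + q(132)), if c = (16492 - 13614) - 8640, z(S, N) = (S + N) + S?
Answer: -1373841014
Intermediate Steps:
z(S, N) = N + 2*S (z(S, N) = (N + S) + S = N + 2*S)
c = -5762 (c = 2878 - 8640 = -5762)
q(O) = -2 + O (q(O) = (5 + (9 + 2*(-8))) + O = (5 + (9 - 16)) + O = (5 - 7) + O = -2 + O)
(-33381 + c)*(34968 + q(132)) = (-33381 - 5762)*(34968 + (-2 + 132)) = -39143*(34968 + 130) = -39143*35098 = -1373841014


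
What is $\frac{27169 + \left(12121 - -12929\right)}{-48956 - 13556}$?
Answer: $- \frac{52219}{62512} \approx -0.83534$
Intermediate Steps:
$\frac{27169 + \left(12121 - -12929\right)}{-48956 - 13556} = \frac{27169 + \left(12121 + 12929\right)}{-62512} = \left(27169 + 25050\right) \left(- \frac{1}{62512}\right) = 52219 \left(- \frac{1}{62512}\right) = - \frac{52219}{62512}$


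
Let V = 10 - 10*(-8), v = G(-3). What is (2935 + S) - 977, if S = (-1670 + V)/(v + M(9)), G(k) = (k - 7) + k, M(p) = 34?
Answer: 39538/21 ≈ 1882.8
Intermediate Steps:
G(k) = -7 + 2*k (G(k) = (-7 + k) + k = -7 + 2*k)
v = -13 (v = -7 + 2*(-3) = -7 - 6 = -13)
V = 90 (V = 10 + 80 = 90)
S = -1580/21 (S = (-1670 + 90)/(-13 + 34) = -1580/21 ≈ -75.238)
(2935 + S) - 977 = (2935 - 1580/21) - 977 = 60055/21 - 977 = 39538/21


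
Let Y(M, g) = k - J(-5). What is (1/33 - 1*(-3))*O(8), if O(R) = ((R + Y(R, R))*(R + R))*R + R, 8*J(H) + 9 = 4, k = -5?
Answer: 47200/33 ≈ 1430.3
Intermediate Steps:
J(H) = -5/8 (J(H) = -9/8 + (⅛)*4 = -9/8 + ½ = -5/8)
Y(M, g) = -35/8 (Y(M, g) = -5 - 1*(-5/8) = -5 + 5/8 = -35/8)
O(R) = R + 2*R²*(-35/8 + R) (O(R) = ((R - 35/8)*(R + R))*R + R = ((-35/8 + R)*(2*R))*R + R = (2*R*(-35/8 + R))*R + R = 2*R²*(-35/8 + R) + R = R + 2*R²*(-35/8 + R))
(1/33 - 1*(-3))*O(8) = (1/33 - 1*(-3))*((¼)*8*(4 - 35*8 + 8*8²)) = (1/33 + 3)*((¼)*8*(4 - 280 + 8*64)) = 100*((¼)*8*(4 - 280 + 512))/33 = 100*((¼)*8*236)/33 = (100/33)*472 = 47200/33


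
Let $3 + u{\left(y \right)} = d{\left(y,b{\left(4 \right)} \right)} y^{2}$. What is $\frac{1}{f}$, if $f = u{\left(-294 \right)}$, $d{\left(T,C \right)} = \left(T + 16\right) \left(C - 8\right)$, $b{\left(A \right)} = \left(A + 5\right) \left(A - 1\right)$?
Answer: $- \frac{1}{456554955} \approx -2.1903 \cdot 10^{-9}$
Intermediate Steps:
$b{\left(A \right)} = \left(-1 + A\right) \left(5 + A\right)$ ($b{\left(A \right)} = \left(5 + A\right) \left(-1 + A\right) = \left(-1 + A\right) \left(5 + A\right)$)
$d{\left(T,C \right)} = \left(-8 + C\right) \left(16 + T\right)$ ($d{\left(T,C \right)} = \left(16 + T\right) \left(-8 + C\right) = \left(-8 + C\right) \left(16 + T\right)$)
$u{\left(y \right)} = -3 + y^{2} \left(304 + 19 y\right)$ ($u{\left(y \right)} = -3 + \left(-128 - 8 y + 16 \left(-5 + 4^{2} + 4 \cdot 4\right) + \left(-5 + 4^{2} + 4 \cdot 4\right) y\right) y^{2} = -3 + \left(-128 - 8 y + 16 \left(-5 + 16 + 16\right) + \left(-5 + 16 + 16\right) y\right) y^{2} = -3 + \left(-128 - 8 y + 16 \cdot 27 + 27 y\right) y^{2} = -3 + \left(-128 - 8 y + 432 + 27 y\right) y^{2} = -3 + \left(304 + 19 y\right) y^{2} = -3 + y^{2} \left(304 + 19 y\right)$)
$f = -456554955$ ($f = -3 + 19 \left(-294\right)^{2} \left(16 - 294\right) = -3 + 19 \cdot 86436 \left(-278\right) = -3 - 456554952 = -456554955$)
$\frac{1}{f} = \frac{1}{-456554955} = - \frac{1}{456554955}$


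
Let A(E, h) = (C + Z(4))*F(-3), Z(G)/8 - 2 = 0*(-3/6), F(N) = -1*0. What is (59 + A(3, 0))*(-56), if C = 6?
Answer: -3304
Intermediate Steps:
F(N) = 0
Z(G) = 16 (Z(G) = 16 + 8*(0*(-3/6)) = 16 + 8*(0*(-3*⅙)) = 16 + 8*(0*(-½)) = 16 + 8*0 = 16 + 0 = 16)
A(E, h) = 0 (A(E, h) = (6 + 16)*0 = 22*0 = 0)
(59 + A(3, 0))*(-56) = (59 + 0)*(-56) = 59*(-56) = -3304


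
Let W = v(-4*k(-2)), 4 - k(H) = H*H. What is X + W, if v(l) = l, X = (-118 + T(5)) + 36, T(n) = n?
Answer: -77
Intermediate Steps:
k(H) = 4 - H² (k(H) = 4 - H*H = 4 - H²)
X = -77 (X = (-118 + 5) + 36 = -113 + 36 = -77)
W = 0 (W = -4*(4 - 1*(-2)²) = -4*(4 - 1*4) = -4*(4 - 4) = -4*0 = 0)
X + W = -77 + 0 = -77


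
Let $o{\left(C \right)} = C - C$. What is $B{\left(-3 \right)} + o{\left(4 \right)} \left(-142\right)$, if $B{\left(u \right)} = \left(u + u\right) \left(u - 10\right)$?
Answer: $78$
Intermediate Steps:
$o{\left(C \right)} = 0$
$B{\left(u \right)} = 2 u \left(-10 + u\right)$
$B{\left(-3 \right)} + o{\left(4 \right)} \left(-142\right) = 2 \left(-3\right) \left(-10 - 3\right) + 0 \left(-142\right) = 2 \left(-3\right) \left(-13\right) + 0 = 78 + 0 = 78$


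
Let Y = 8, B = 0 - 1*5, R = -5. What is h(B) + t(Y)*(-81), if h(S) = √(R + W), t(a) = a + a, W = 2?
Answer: -1296 + I*√3 ≈ -1296.0 + 1.732*I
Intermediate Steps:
B = -5 (B = 0 - 5 = -5)
t(a) = 2*a
h(S) = I*√3 (h(S) = √(-5 + 2) = √(-3) = I*√3)
h(B) + t(Y)*(-81) = I*√3 + (2*8)*(-81) = I*√3 + 16*(-81) = I*√3 - 1296 = -1296 + I*√3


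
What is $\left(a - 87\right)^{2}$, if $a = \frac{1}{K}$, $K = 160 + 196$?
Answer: $\frac{959202841}{126736} \approx 7568.5$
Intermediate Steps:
$K = 356$
$a = \frac{1}{356} \approx 0.002809$
$\left(a - 87\right)^{2} = \left(\frac{1}{356} - 87\right)^{2} = \left(- \frac{30971}{356}\right)^{2} = \frac{959202841}{126736}$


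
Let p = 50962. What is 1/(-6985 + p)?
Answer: 1/43977 ≈ 2.2739e-5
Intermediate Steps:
1/(-6985 + p) = 1/(-6985 + 50962) = 1/43977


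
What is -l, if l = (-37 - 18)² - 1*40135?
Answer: 37110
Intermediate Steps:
l = -37110 (l = (-55)² - 40135 = 3025 - 40135 = -37110)
-l = -1*(-37110) = 37110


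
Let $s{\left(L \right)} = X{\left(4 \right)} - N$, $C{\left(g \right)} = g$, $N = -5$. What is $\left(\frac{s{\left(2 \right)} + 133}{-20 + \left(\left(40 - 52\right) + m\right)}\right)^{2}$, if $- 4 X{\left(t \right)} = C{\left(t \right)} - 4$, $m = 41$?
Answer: $\frac{2116}{9} \approx 235.11$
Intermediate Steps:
$X{\left(t \right)} = 1 - \frac{t}{4}$ ($X{\left(t \right)} = - \frac{t - 4}{4} = - \frac{-4 + t}{4} = 1 - \frac{t}{4}$)
$s{\left(L \right)} = 5$ ($s{\left(L \right)} = \left(1 - 1\right) - -5 = \left(1 - 1\right) + 5 = 0 + 5 = 5$)
$\left(\frac{s{\left(2 \right)} + 133}{-20 + \left(\left(40 - 52\right) + m\right)}\right)^{2} = \left(\frac{5 + 133}{-20 + \left(\left(40 - 52\right) + 41\right)}\right)^{2} = \left(\frac{138}{-20 + \left(-12 + 41\right)}\right)^{2} = \left(\frac{138}{-20 + 29}\right)^{2} = \left(\frac{138}{9}\right)^{2} = \left(138 \cdot \frac{1}{9}\right)^{2} = \left(\frac{46}{3}\right)^{2} = \frac{2116}{9}$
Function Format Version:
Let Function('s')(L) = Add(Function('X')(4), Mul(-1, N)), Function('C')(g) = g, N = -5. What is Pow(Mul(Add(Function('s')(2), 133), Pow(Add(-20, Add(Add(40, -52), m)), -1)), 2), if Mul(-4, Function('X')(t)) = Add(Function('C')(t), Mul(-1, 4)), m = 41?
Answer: Rational(2116, 9) ≈ 235.11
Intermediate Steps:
Function('X')(t) = Add(1, Mul(Rational(-1, 4), t)) (Function('X')(t) = Mul(Rational(-1, 4), Add(t, Mul(-1, 4))) = Mul(Rational(-1, 4), Add(t, -4)) = Mul(Rational(-1, 4), Add(-4, t)) = Add(1, Mul(Rational(-1, 4), t)))
Function('s')(L) = 5 (Function('s')(L) = Add(Add(1, Mul(Rational(-1, 4), 4)), Mul(-1, -5)) = Add(Add(1, -1), 5) = Add(0, 5) = 5)
Pow(Mul(Add(Function('s')(2), 133), Pow(Add(-20, Add(Add(40, -52), m)), -1)), 2) = Pow(Mul(Add(5, 133), Pow(Add(-20, Add(Add(40, -52), 41)), -1)), 2) = Pow(Mul(138, Pow(Add(-20, Add(-12, 41)), -1)), 2) = Pow(Mul(138, Pow(Add(-20, 29), -1)), 2) = Pow(Mul(138, Pow(9, -1)), 2) = Pow(Mul(138, Rational(1, 9)), 2) = Pow(Rational(46, 3), 2) = Rational(2116, 9)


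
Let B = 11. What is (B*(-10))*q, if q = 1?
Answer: -110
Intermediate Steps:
(B*(-10))*q = (11*(-10))*1 = -110*1 = -110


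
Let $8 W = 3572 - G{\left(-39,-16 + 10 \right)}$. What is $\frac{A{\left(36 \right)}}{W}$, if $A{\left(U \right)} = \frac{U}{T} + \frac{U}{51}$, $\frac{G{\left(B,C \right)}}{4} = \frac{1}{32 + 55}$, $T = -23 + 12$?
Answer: $- \frac{8352}{1452803} \approx -0.0057489$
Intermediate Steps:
$T = -11$
$G{\left(B,C \right)} = \frac{4}{87}$ ($G{\left(B,C \right)} = \frac{4}{32 + 55} = \frac{4}{87}$)
$W = \frac{38845}{87}$ ($W = \frac{3572 - \frac{4}{87}}{8} = \frac{1}{8} \cdot \frac{310760}{87} = \frac{38845}{87} \approx 446.49$)
$A{\left(U \right)} = - \frac{40 U}{561}$ ($A{\left(U \right)} = \frac{U}{-11} + \frac{U}{51} = U \left(- \frac{1}{11}\right) + U \frac{1}{51} = - \frac{U}{11} + \frac{U}{51} = - \frac{40 U}{561}$)
$\frac{A{\left(36 \right)}}{W} = \frac{\left(- \frac{40}{561}\right) 36}{\frac{38845}{87}} = \left(- \frac{480}{187}\right) \frac{87}{38845} = - \frac{8352}{1452803}$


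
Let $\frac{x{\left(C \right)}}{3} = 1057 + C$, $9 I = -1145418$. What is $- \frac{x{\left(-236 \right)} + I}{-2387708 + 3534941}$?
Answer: $\frac{374417}{3441699} \approx 0.10879$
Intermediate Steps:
$I = - \frac{381806}{3}$ ($I = \frac{1}{9} \left(-1145418\right) = - \frac{381806}{3} \approx -1.2727 \cdot 10^{5}$)
$x{\left(C \right)} = 3171 + 3 C$ ($x{\left(C \right)} = 3 \left(1057 + C\right) = 3171 + 3 C$)
$- \frac{x{\left(-236 \right)} + I}{-2387708 + 3534941} = - \frac{\left(3171 + 3 \left(-236\right)\right) - \frac{381806}{3}}{-2387708 + 3534941} = - \frac{\left(3171 - 708\right) - \frac{381806}{3}}{1147233} = - \frac{2463 - \frac{381806}{3}}{1147233} = - \frac{-374417}{3 \cdot 1147233} = \left(-1\right) \left(- \frac{374417}{3441699}\right) = \frac{374417}{3441699}$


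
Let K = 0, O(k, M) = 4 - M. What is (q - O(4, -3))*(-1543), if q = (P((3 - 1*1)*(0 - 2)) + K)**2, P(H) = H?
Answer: -13887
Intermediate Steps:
q = 16 (q = ((3 - 1*1)*(0 - 2) + 0)**2 = ((3 - 1)*(-2) + 0)**2 = (2*(-2) + 0)**2 = (-4 + 0)**2 = (-4)**2 = 16)
(q - O(4, -3))*(-1543) = (16 - (4 - 1*(-3)))*(-1543) = (16 - (4 + 3))*(-1543) = (16 - 1*7)*(-1543) = (16 - 7)*(-1543) = 9*(-1543) = -13887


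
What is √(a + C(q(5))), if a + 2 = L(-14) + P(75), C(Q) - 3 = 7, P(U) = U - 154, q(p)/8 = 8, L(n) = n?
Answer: I*√85 ≈ 9.2195*I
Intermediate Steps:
q(p) = 64 (q(p) = 8*8 = 64)
P(U) = -154 + U
C(Q) = 10 (C(Q) = 3 + 7 = 10)
a = -95 (a = -2 + (-14 + (-154 + 75)) = -2 + (-14 - 79) = -2 - 93 = -95)
√(a + C(q(5))) = √(-95 + 10) = √(-85) = I*√85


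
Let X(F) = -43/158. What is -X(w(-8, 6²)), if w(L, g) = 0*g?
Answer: 43/158 ≈ 0.27215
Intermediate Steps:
w(L, g) = 0
X(F) = -43/158 (X(F) = -43*1/158 = -43/158)
-X(w(-8, 6²)) = -1*(-43/158) = 43/158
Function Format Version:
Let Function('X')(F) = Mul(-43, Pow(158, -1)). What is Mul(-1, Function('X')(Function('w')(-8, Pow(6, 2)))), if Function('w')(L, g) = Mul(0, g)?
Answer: Rational(43, 158) ≈ 0.27215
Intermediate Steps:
Function('w')(L, g) = 0
Function('X')(F) = Rational(-43, 158) (Function('X')(F) = Mul(-43, Rational(1, 158)) = Rational(-43, 158))
Mul(-1, Function('X')(Function('w')(-8, Pow(6, 2)))) = Mul(-1, Rational(-43, 158)) = Rational(43, 158)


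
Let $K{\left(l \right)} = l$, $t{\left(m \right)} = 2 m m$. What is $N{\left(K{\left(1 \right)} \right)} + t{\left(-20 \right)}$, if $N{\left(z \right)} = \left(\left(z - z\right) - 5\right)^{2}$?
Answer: $825$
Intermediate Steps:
$t{\left(m \right)} = 2 m^{2}$
$N{\left(z \right)} = 25$ ($N{\left(z \right)} = \left(0 - 5\right)^{2} = \left(-5\right)^{2} = 25$)
$N{\left(K{\left(1 \right)} \right)} + t{\left(-20 \right)} = 25 + 2 \left(-20\right)^{2} = 25 + 2 \cdot 400 = 25 + 800 = 825$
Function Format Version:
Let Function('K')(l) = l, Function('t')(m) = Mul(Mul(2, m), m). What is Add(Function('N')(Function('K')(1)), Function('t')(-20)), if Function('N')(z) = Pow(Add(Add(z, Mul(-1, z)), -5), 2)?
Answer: 825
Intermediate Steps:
Function('t')(m) = Mul(2, Pow(m, 2))
Function('N')(z) = 25 (Function('N')(z) = Pow(Add(0, -5), 2) = Pow(-5, 2) = 25)
Add(Function('N')(Function('K')(1)), Function('t')(-20)) = Add(25, Mul(2, Pow(-20, 2))) = Add(25, Mul(2, 400)) = Add(25, 800) = 825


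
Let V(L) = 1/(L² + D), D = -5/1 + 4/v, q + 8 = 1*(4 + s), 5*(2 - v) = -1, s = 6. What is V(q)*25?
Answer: 275/9 ≈ 30.556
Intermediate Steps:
v = 11/5 (v = 2 - ⅕*(-1) = 2 + ⅕ = 11/5 ≈ 2.2000)
q = 2 (q = -8 + 1*(4 + 6) = -8 + 1*10 = -8 + 10 = 2)
D = -35/11 (D = -5/1 + 4/(11/5) = -5*1 + 4*(5/11) = -5 + 20/11 = -35/11 ≈ -3.1818)
V(L) = 1/(-35/11 + L²) (V(L) = 1/(L² - 35/11) = 1/(-35/11 + L²))
V(q)*25 = (11/(-35 + 11*2²))*25 = (11/(-35 + 11*4))*25 = (11/(-35 + 44))*25 = (11/9)*25 = 275/9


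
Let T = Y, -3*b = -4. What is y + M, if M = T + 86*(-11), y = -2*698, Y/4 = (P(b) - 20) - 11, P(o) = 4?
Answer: -2450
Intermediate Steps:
b = 4/3 (b = -1/3*(-4) = 4/3 ≈ 1.3333)
Y = -108 (Y = 4*((4 - 20) - 11) = 4*(-16 - 11) = 4*(-27) = -108)
T = -108
y = -1396
M = -1054 (M = -108 + 86*(-11) = -108 - 946 = -1054)
y + M = -1396 - 1054 = -2450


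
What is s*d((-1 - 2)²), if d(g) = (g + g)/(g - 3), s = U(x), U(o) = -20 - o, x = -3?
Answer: -51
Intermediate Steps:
s = -17 (s = -20 - 1*(-3) = -20 + 3 = -17)
d(g) = 2*g/(-3 + g) (d(g) = (2*g)/(-3 + g) = 2*g/(-3 + g))
s*d((-1 - 2)²) = -34*(-1 - 2)²/(-3 + (-1 - 2)²) = -34*(-3)²/(-3 + (-3)²) = -34*9/(-3 + 9) = -34*9/6 = -17*3 = -51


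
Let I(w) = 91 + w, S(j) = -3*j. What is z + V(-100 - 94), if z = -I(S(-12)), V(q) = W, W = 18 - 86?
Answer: -195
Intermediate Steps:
W = -68
V(q) = -68
z = -127 (z = -(91 - 3*(-12)) = -(91 + 36) = -1*127 = -127)
z + V(-100 - 94) = -127 - 68 = -195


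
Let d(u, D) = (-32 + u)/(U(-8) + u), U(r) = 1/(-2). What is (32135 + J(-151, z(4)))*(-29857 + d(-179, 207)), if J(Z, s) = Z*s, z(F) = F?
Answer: -337956856971/359 ≈ -9.4138e+8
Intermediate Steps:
U(r) = -1/2 (U(r) = 1*(-1/2) = -1/2)
d(u, D) = (-32 + u)/(-1/2 + u)
(32135 + J(-151, z(4)))*(-29857 + d(-179, 207)) = (32135 - 151*4)*(-29857 + 2*(-32 - 179)/(-1 + 2*(-179))) = (32135 - 604)*(-29857 + 2*(-211)/(-1 - 358)) = 31531*(-29857 + 2*(-211)/(-359)) = 31531*(-29857 + 2*(-1/359)*(-211)) = 31531*(-29857 + 422/359) = 31531*(-10718241/359) = -337956856971/359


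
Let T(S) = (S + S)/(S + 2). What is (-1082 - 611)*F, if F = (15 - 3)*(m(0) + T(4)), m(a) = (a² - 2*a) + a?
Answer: -27088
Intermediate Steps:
m(a) = a² - a
T(S) = 2*S/(2 + S) (T(S) = (2*S)/(2 + S) = 2*S/(2 + S))
F = 16 (F = (15 - 3)*(0*(-1 + 0) + 2*4/(2 + 4)) = 12*(0*(-1) + 2*4/6) = 12*(0 + 2*4*(⅙)) = 12*(0 + 4/3) = 12*(4/3) = 16)
(-1082 - 611)*F = (-1082 - 611)*16 = -1693*16 = -27088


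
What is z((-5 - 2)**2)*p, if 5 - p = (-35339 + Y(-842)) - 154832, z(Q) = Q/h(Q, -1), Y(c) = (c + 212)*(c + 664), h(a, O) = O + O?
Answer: -1911882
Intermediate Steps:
h(a, O) = 2*O
Y(c) = (212 + c)*(664 + c)
z(Q) = -Q/2 (z(Q) = Q/((2*(-1))) = Q/(-2) = Q*(-1/2) = -Q/2)
p = 78036 (p = 5 - ((-35339 + (140768 + (-842)**2 + 876*(-842))) - 154832) = 5 - ((-35339 + (140768 + 708964 - 737592)) - 154832) = 5 - ((-35339 + 112140) - 154832) = 5 - (76801 - 154832) = 5 - 1*(-78031) = 5 + 78031 = 78036)
z((-5 - 2)**2)*p = -(-5 - 2)**2/2*78036 = -1/2*(-7)**2*78036 = -1/2*49*78036 = -49/2*78036 = -1911882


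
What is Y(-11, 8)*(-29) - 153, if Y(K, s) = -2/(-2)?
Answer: -182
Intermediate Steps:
Y(K, s) = 1 (Y(K, s) = -2*(-1/2) = 1)
Y(-11, 8)*(-29) - 153 = 1*(-29) - 153 = -29 - 153 = -182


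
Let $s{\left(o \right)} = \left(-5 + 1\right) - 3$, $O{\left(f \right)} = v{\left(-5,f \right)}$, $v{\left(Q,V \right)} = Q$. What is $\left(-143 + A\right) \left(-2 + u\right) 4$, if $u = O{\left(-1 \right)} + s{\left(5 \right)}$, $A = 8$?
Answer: $7560$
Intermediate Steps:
$O{\left(f \right)} = -5$
$s{\left(o \right)} = -7$ ($s{\left(o \right)} = -4 - 3 = -7$)
$u = -12$ ($u = -5 - 7 = -12$)
$\left(-143 + A\right) \left(-2 + u\right) 4 = \left(-143 + 8\right) \left(-2 - 12\right) 4 = - 135 \left(\left(-14\right) 4\right) = \left(-135\right) \left(-56\right) = 7560$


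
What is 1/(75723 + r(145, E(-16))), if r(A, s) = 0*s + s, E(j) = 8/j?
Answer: 2/151445 ≈ 1.3206e-5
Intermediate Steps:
r(A, s) = s (r(A, s) = 0 + s = s)
1/(75723 + r(145, E(-16))) = 1/(75723 + 8/(-16)) = 1/(75723 + 8*(-1/16)) = 1/(75723 - 1/2) = 1/(151445/2) = 2/151445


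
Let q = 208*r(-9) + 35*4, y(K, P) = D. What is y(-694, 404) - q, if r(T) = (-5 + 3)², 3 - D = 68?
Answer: -1037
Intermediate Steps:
D = -65 (D = 3 - 1*68 = 3 - 68 = -65)
y(K, P) = -65
r(T) = 4 (r(T) = (-2)² = 4)
q = 972 (q = 208*4 + 35*4 = 832 + 140 = 972)
y(-694, 404) - q = -65 - 1*972 = -65 - 972 = -1037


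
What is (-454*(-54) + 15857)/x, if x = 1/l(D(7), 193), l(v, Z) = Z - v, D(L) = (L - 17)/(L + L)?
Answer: 54745788/7 ≈ 7.8208e+6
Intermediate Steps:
D(L) = (-17 + L)/(2*L) (D(L) = (-17 + L)/((2*L)) = (-17 + L)*(1/(2*L)) = (-17 + L)/(2*L))
x = 7/1356 (x = 1/(193 - (-17 + 7)/(2*7)) = 1/(193 - (-10)/(2*7)) = 1/(193 - 1*(-5/7)) = 1/(193 + 5/7) = 1/(1356/7) = 7/1356 ≈ 0.0051622)
(-454*(-54) + 15857)/x = (-454*(-54) + 15857)/(7/1356) = (24516 + 15857)*(1356/7) = 40373*(1356/7) = 54745788/7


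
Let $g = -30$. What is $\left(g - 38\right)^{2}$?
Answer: $4624$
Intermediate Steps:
$\left(g - 38\right)^{2} = \left(-30 - 38\right)^{2} = \left(-68\right)^{2} = 4624$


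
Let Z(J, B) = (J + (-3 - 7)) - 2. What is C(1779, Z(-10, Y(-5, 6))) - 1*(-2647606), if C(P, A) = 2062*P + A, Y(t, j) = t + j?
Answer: 6315882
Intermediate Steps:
Y(t, j) = j + t
Z(J, B) = -12 + J (Z(J, B) = (J - 10) - 2 = (-10 + J) - 2 = -12 + J)
C(P, A) = A + 2062*P
C(1779, Z(-10, Y(-5, 6))) - 1*(-2647606) = ((-12 - 10) + 2062*1779) - 1*(-2647606) = (-22 + 3668298) + 2647606 = 3668276 + 2647606 = 6315882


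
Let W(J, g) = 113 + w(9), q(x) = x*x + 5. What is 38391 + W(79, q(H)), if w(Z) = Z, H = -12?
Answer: 38513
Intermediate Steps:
q(x) = 5 + x² (q(x) = x² + 5 = 5 + x²)
W(J, g) = 122 (W(J, g) = 113 + 9 = 122)
38391 + W(79, q(H)) = 38391 + 122 = 38513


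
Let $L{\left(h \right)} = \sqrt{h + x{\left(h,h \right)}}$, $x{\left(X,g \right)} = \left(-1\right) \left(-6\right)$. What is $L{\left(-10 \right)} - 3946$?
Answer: $-3946 + 2 i \approx -3946.0 + 2.0 i$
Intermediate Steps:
$x{\left(X,g \right)} = 6$
$L{\left(h \right)} = \sqrt{6 + h}$ ($L{\left(h \right)} = \sqrt{h + 6} = \sqrt{6 + h}$)
$L{\left(-10 \right)} - 3946 = \sqrt{6 - 10} - 3946 = \sqrt{-4} - 3946 = 2 i - 3946 = -3946 + 2 i$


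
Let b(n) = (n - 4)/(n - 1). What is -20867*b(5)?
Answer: -20867/4 ≈ -5216.8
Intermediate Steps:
b(n) = (-4 + n)/(-1 + n)
-20867*b(5) = -20867*(-4 + 5)/(-1 + 5) = -20867/4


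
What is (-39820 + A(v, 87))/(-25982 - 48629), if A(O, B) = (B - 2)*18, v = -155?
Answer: 38290/74611 ≈ 0.51320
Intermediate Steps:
A(O, B) = -36 + 18*B (A(O, B) = (-2 + B)*18 = -36 + 18*B)
(-39820 + A(v, 87))/(-25982 - 48629) = (-39820 + (-36 + 18*87))/(-25982 - 48629) = (-39820 + (-36 + 1566))/(-74611) = (-39820 + 1530)*(-1/74611) = -38290*(-1/74611) = 38290/74611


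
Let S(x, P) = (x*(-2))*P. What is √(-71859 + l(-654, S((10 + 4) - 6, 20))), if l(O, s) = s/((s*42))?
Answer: I*√126759234/42 ≈ 268.07*I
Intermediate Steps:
S(x, P) = -2*P*x (S(x, P) = (-2*x)*P = -2*P*x)
l(O, s) = 1/42 (l(O, s) = s/((42*s)) = s*(1/(42*s)) = 1/42)
√(-71859 + l(-654, S((10 + 4) - 6, 20))) = √(-71859 + 1/42) = √(-3018077/42) = I*√126759234/42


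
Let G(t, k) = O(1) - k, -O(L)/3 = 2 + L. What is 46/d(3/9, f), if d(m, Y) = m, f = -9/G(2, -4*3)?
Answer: 138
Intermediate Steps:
O(L) = -6 - 3*L (O(L) = -3*(2 + L) = -6 - 3*L)
G(t, k) = -9 - k (G(t, k) = (-6 - 3*1) - k = (-6 - 3) - k = -9 - k)
f = -3 (f = -9/(-9 - (-4)*3) = -9/(-9 - 1*(-12)) = -9/(-9 + 12) = -9/3 = -9*⅓ = -3)
46/d(3/9, f) = 46/((3/9)) = 46/((3*(⅑))) = 46/(⅓) = 46*3 = 138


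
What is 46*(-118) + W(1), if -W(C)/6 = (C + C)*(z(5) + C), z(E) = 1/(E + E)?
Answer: -27206/5 ≈ -5441.2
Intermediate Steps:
z(E) = 1/(2*E)
W(C) = -12*C*(1/10 + C) (W(C) = -6*(C + C)*((1/2)/5 + C) = -6*2*C*((1/2)*(1/5) + C) = -6*2*C*(1/10 + C) = -12*C*(1/10 + C))
46*(-118) + W(1) = 46*(-118) - 6/5*1*(1 + 10*1) = -5428 - 6/5*1*(1 + 10) = -5428 - 6/5*1*11 = -5428 - 66/5 = -27206/5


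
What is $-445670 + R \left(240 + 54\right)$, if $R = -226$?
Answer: $-512114$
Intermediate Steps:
$-445670 + R \left(240 + 54\right) = -445670 - 226 \left(240 + 54\right) = -445670 - 66444 = -512114$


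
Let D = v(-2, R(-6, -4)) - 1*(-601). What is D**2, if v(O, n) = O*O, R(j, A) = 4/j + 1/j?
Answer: 366025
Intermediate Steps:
R(j, A) = 5/j (R(j, A) = 4/j + 1/j = 5/j)
v(O, n) = O**2
D = 605 (D = (-2)**2 - 1*(-601) = 4 + 601 = 605)
D**2 = 605**2 = 366025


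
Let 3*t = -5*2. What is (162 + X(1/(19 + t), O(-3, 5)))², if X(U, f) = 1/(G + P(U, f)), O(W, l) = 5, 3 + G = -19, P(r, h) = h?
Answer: 7579009/289 ≈ 26225.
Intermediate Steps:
G = -22 (G = -3 - 19 = -22)
t = -10/3 (t = (-5*2)/3 = (⅓)*(-10) = -10/3 ≈ -3.3333)
X(U, f) = 1/(-22 + f)
(162 + X(1/(19 + t), O(-3, 5)))² = (162 + 1/(-22 + 5))² = (162 + 1/(-17))² = (162 - 1/17)² = (2753/17)² = 7579009/289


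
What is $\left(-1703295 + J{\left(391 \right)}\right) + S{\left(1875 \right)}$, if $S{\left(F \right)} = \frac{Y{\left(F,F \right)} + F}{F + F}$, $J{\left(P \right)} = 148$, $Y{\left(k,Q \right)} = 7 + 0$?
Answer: $- \frac{3193399684}{1875} \approx -1.7031 \cdot 10^{6}$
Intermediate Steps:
$Y{\left(k,Q \right)} = 7$
$S{\left(F \right)} = \frac{7 + F}{2 F}$ ($S{\left(F \right)} = \frac{7 + F}{F + F} = \frac{7 + F}{2 F}$)
$\left(-1703295 + J{\left(391 \right)}\right) + S{\left(1875 \right)} = \left(-1703295 + 148\right) + \frac{7 + 1875}{2 \cdot 1875} = -1703147 + \frac{1}{2} \cdot \frac{1}{1875} \cdot 1882 = -1703147 + \frac{941}{1875} = - \frac{3193399684}{1875}$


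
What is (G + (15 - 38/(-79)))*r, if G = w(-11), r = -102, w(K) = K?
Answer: -36108/79 ≈ -457.06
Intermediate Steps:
G = -11
(G + (15 - 38/(-79)))*r = (-11 + (15 - 38/(-79)))*(-102) = (-11 + (15 - 38*(-1/79)))*(-102) = (-11 + (15 + 38/79))*(-102) = (-11 + 1223/79)*(-102) = (354/79)*(-102) = -36108/79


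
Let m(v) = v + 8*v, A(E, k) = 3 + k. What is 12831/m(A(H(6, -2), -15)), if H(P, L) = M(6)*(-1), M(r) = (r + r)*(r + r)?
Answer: -4277/36 ≈ -118.81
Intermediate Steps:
M(r) = 4*r² (M(r) = (2*r)*(2*r) = 4*r²)
H(P, L) = -144 (H(P, L) = (4*6²)*(-1) = (4*36)*(-1) = 144*(-1) = -144)
m(v) = 9*v
12831/m(A(H(6, -2), -15)) = 12831/((9*(3 - 15))) = 12831/((9*(-12))) = 12831/(-108) = 12831*(-1/108) = -4277/36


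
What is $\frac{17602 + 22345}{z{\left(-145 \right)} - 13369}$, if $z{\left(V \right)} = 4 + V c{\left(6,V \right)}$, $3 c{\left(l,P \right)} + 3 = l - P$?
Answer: $- \frac{119841}{61555} \approx -1.9469$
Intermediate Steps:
$c{\left(l,P \right)} = -1 - \frac{P}{3} + \frac{l}{3}$ ($c{\left(l,P \right)} = -1 + \frac{l - P}{3} = -1 - \left(- \frac{l}{3} + \frac{P}{3}\right) = -1 - \frac{P}{3} + \frac{l}{3}$)
$z{\left(V \right)} = 4 + V \left(1 - \frac{V}{3}\right)$ ($z{\left(V \right)} = 4 + V \left(-1 - \frac{V}{3} + \frac{1}{3} \cdot 6\right) = 4 + V \left(-1 - \frac{V}{3} + 2\right) = 4 + V \left(1 - \frac{V}{3}\right)$)
$\frac{17602 + 22345}{z{\left(-145 \right)} - 13369} = \frac{17602 + 22345}{\left(4 - - \frac{145 \left(-3 - 145\right)}{3}\right) - 13369} = \frac{39947}{\left(4 - \left(- \frac{145}{3}\right) \left(-148\right)\right) - 13369} = \frac{39947}{\left(4 - \frac{21460}{3}\right) - 13369} = \frac{39947}{- \frac{21448}{3} - 13369} = \frac{39947}{- \frac{61555}{3}} = 39947 \left(- \frac{3}{61555}\right) = - \frac{119841}{61555}$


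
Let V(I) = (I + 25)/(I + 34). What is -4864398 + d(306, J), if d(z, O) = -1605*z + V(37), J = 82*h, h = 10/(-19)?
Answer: -380242426/71 ≈ -5.3555e+6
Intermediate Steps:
h = -10/19 (h = 10*(-1/19) = -10/19 ≈ -0.52632)
V(I) = (25 + I)/(34 + I)
J = -820/19 (J = 82*(-10/19) = -820/19 ≈ -43.158)
d(z, O) = 62/71 - 1605*z (d(z, O) = -1605*z + (25 + 37)/(34 + 37) = -1605*z + 62/71 = 62/71 - 1605*z)
-4864398 + d(306, J) = -4864398 + (62/71 - 1605*306) = -4864398 + (62/71 - 491130) = -4864398 - 34870168/71 = -380242426/71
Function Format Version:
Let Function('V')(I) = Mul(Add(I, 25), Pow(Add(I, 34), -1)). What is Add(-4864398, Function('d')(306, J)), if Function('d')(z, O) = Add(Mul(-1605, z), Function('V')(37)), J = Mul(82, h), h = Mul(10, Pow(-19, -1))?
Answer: Rational(-380242426, 71) ≈ -5.3555e+6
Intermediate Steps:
h = Rational(-10, 19) (h = Mul(10, Rational(-1, 19)) = Rational(-10, 19) ≈ -0.52632)
Function('V')(I) = Mul(Pow(Add(34, I), -1), Add(25, I)) (Function('V')(I) = Mul(Add(25, I), Pow(Add(34, I), -1)) = Mul(Pow(Add(34, I), -1), Add(25, I)))
J = Rational(-820, 19) (J = Mul(82, Rational(-10, 19)) = Rational(-820, 19) ≈ -43.158)
Function('d')(z, O) = Add(Rational(62, 71), Mul(-1605, z)) (Function('d')(z, O) = Add(Mul(-1605, z), Mul(Pow(Add(34, 37), -1), Add(25, 37))) = Add(Mul(-1605, z), Mul(Pow(71, -1), 62)) = Add(Mul(-1605, z), Mul(Rational(1, 71), 62)) = Add(Mul(-1605, z), Rational(62, 71)) = Add(Rational(62, 71), Mul(-1605, z)))
Add(-4864398, Function('d')(306, J)) = Add(-4864398, Add(Rational(62, 71), Mul(-1605, 306))) = Add(-4864398, Add(Rational(62, 71), -491130)) = Add(-4864398, Rational(-34870168, 71)) = Rational(-380242426, 71)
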